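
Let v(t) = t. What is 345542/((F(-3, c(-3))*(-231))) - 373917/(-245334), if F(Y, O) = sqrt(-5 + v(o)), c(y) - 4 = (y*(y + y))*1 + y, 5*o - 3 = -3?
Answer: 124639/81778 + 345542*I*sqrt(5)/1155 ≈ 1.5241 + 668.97*I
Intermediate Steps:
o = 0 (o = 3/5 + (1/5)*(-3) = 3/5 - 3/5 = 0)
c(y) = 4 + y + 2*y**2 (c(y) = 4 + ((y*(y + y))*1 + y) = 4 + ((y*(2*y))*1 + y) = 4 + ((2*y**2)*1 + y) = 4 + (2*y**2 + y) = 4 + (y + 2*y**2) = 4 + y + 2*y**2)
F(Y, O) = I*sqrt(5) (F(Y, O) = sqrt(-5 + 0) = sqrt(-5) = I*sqrt(5))
345542/((F(-3, c(-3))*(-231))) - 373917/(-245334) = 345542/(((I*sqrt(5))*(-231))) - 373917/(-245334) = 345542/((-231*I*sqrt(5))) - 373917*(-1/245334) = 345542*(I*sqrt(5)/1155) + 124639/81778 = 345542*I*sqrt(5)/1155 + 124639/81778 = 124639/81778 + 345542*I*sqrt(5)/1155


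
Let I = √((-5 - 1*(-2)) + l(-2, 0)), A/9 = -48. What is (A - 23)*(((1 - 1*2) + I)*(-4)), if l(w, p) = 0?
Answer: -1820 + 1820*I*√3 ≈ -1820.0 + 3152.3*I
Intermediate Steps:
A = -432 (A = 9*(-48) = -432)
I = I*√3 (I = √((-5 - 1*(-2)) + 0) = √((-5 + 2) + 0) = √(-3 + 0) = √(-3) = I*√3 ≈ 1.732*I)
(A - 23)*(((1 - 1*2) + I)*(-4)) = (-432 - 23)*(((1 - 1*2) + I*√3)*(-4)) = -455*((1 - 2) + I*√3)*(-4) = -455*(-1 + I*√3)*(-4) = -455*(4 - 4*I*√3) = -1820 + 1820*I*√3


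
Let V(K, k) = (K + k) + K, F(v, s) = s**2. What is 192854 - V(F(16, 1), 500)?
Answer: 192352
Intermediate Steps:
V(K, k) = k + 2*K
192854 - V(F(16, 1), 500) = 192854 - (500 + 2*1**2) = 192854 - (500 + 2*1) = 192854 - (500 + 2) = 192854 - 1*502 = 192854 - 502 = 192352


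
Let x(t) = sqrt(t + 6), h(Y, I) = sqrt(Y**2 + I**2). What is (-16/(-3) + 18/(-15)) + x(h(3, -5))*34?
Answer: 62/15 + 34*sqrt(6 + sqrt(34)) ≈ 121.08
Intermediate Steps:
h(Y, I) = sqrt(I**2 + Y**2)
x(t) = sqrt(6 + t)
(-16/(-3) + 18/(-15)) + x(h(3, -5))*34 = (-16/(-3) + 18/(-15)) + sqrt(6 + sqrt((-5)**2 + 3**2))*34 = (-16*(-1/3) + 18*(-1/15)) + sqrt(6 + sqrt(25 + 9))*34 = (16/3 - 6/5) + sqrt(6 + sqrt(34))*34 = 62/15 + 34*sqrt(6 + sqrt(34))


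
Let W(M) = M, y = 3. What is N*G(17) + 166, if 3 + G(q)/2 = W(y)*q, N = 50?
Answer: 4966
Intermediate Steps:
G(q) = -6 + 6*q (G(q) = -6 + 2*(3*q) = -6 + 6*q)
N*G(17) + 166 = 50*(-6 + 6*17) + 166 = 50*(-6 + 102) + 166 = 50*96 + 166 = 4800 + 166 = 4966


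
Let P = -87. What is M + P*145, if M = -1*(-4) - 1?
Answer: -12612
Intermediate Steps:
M = 3 (M = 4 - 1 = 3)
M + P*145 = 3 - 87*145 = 3 - 12615 = -12612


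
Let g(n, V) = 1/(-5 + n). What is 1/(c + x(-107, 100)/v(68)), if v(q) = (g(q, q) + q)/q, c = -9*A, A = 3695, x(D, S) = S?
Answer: -857/28413855 ≈ -3.0161e-5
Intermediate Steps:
c = -33255 (c = -9*3695 = -33255)
v(q) = (q + 1/(-5 + q))/q (v(q) = (1/(-5 + q) + q)/q = (q + 1/(-5 + q))/q)
1/(c + x(-107, 100)/v(68)) = 1/(-33255 + 100/(((1 + 68*(-5 + 68))/(68*(-5 + 68))))) = 1/(-33255 + 100/(((1/68)*(1 + 68*63)/63))) = 1/(-33255 + 100/(((1/68)*(1/63)*(1 + 4284)))) = 1/(-33255 + 100/(((1/68)*(1/63)*4285))) = 1/(-33255 + 100/(4285/4284)) = 1/(-33255 + 100*(4284/4285)) = 1/(-33255 + 85680/857) = 1/(-28413855/857) = -857/28413855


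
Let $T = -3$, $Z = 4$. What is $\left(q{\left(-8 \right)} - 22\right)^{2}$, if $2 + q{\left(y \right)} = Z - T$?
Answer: $289$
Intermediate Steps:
$q{\left(y \right)} = 5$ ($q{\left(y \right)} = -2 + \left(4 - -3\right) = -2 + \left(4 + 3\right) = -2 + 7 = 5$)
$\left(q{\left(-8 \right)} - 22\right)^{2} = \left(5 - 22\right)^{2} = \left(-17\right)^{2} = 289$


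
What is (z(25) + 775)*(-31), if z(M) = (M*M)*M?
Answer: -508400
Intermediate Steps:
z(M) = M**3 (z(M) = M**2*M = M**3)
(z(25) + 775)*(-31) = (25**3 + 775)*(-31) = (15625 + 775)*(-31) = 16400*(-31) = -508400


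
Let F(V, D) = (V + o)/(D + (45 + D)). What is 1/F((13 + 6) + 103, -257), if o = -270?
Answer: 469/148 ≈ 3.1689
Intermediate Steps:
F(V, D) = (-270 + V)/(45 + 2*D) (F(V, D) = (V - 270)/(D + (45 + D)) = (-270 + V)/(45 + 2*D))
1/F((13 + 6) + 103, -257) = 1/((-270 + ((13 + 6) + 103))/(45 + 2*(-257))) = 1/((-270 + (19 + 103))/(45 - 514)) = 1/((-270 + 122)/(-469)) = 1/(-1/469*(-148)) = 1/(148/469) = 469/148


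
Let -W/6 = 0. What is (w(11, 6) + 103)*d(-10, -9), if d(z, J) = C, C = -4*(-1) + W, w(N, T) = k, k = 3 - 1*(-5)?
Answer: 444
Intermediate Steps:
W = 0 (W = -6*0 = 0)
k = 8 (k = 3 + 5 = 8)
w(N, T) = 8
C = 4 (C = -4*(-1) + 0 = 4 + 0 = 4)
d(z, J) = 4
(w(11, 6) + 103)*d(-10, -9) = (8 + 103)*4 = 111*4 = 444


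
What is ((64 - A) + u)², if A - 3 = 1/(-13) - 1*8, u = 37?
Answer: 1901641/169 ≈ 11252.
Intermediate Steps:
A = -66/13 (A = 3 + (1/(-13) - 1*8) = 3 + (-1/13 - 8) = 3 - 105/13 = -66/13 ≈ -5.0769)
((64 - A) + u)² = ((64 - 1*(-66/13)) + 37)² = ((64 + 66/13) + 37)² = (898/13 + 37)² = (1379/13)² = 1901641/169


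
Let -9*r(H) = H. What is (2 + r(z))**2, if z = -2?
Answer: 400/81 ≈ 4.9383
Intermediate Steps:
r(H) = -H/9
(2 + r(z))**2 = (2 - 1/9*(-2))**2 = (2 + 2/9)**2 = (20/9)**2 = 400/81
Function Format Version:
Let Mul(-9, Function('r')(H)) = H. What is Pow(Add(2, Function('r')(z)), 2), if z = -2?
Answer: Rational(400, 81) ≈ 4.9383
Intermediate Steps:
Function('r')(H) = Mul(Rational(-1, 9), H)
Pow(Add(2, Function('r')(z)), 2) = Pow(Add(2, Mul(Rational(-1, 9), -2)), 2) = Pow(Add(2, Rational(2, 9)), 2) = Pow(Rational(20, 9), 2) = Rational(400, 81)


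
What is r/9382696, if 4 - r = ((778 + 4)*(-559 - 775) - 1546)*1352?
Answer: 353120093/2345674 ≈ 150.54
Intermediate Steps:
r = 1412480372 (r = 4 - ((778 + 4)*(-559 - 775) - 1546)*1352 = 4 - (782*(-1334) - 1546)*1352 = 4 - (-1043188 - 1546)*1352 = 4 - (-1044734)*1352 = 4 - 1*(-1412480368) = 4 + 1412480368 = 1412480372)
r/9382696 = 1412480372/9382696 = 1412480372*(1/9382696) = 353120093/2345674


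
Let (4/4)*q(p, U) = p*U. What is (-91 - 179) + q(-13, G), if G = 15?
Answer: -465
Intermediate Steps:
q(p, U) = U*p (q(p, U) = p*U = U*p)
(-91 - 179) + q(-13, G) = (-91 - 179) + 15*(-13) = -270 - 195 = -465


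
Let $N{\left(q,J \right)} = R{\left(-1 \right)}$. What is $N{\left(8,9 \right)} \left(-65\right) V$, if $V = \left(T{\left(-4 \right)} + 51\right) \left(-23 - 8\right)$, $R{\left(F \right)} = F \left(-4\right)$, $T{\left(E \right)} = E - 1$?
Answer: $370760$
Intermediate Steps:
$T{\left(E \right)} = -1 + E$
$R{\left(F \right)} = - 4 F$
$N{\left(q,J \right)} = 4$ ($N{\left(q,J \right)} = \left(-4\right) \left(-1\right) = 4$)
$V = -1426$ ($V = \left(\left(-1 - 4\right) + 51\right) \left(-23 - 8\right) = \left(-5 + 51\right) \left(-31\right) = 46 \left(-31\right) = -1426$)
$N{\left(8,9 \right)} \left(-65\right) V = 4 \left(-65\right) \left(-1426\right) = \left(-260\right) \left(-1426\right) = 370760$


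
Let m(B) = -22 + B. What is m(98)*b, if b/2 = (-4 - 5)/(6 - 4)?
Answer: -684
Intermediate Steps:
b = -9 (b = 2*((-4 - 5)/(6 - 4)) = 2*(-9/2) = -9)
m(98)*b = (-22 + 98)*(-9) = 76*(-9) = -684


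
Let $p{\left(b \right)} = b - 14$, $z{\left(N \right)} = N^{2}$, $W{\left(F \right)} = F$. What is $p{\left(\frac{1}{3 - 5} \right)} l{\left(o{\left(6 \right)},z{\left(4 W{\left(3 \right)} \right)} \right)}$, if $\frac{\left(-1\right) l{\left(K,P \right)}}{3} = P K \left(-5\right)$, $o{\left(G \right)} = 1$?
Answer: $-31320$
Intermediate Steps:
$l{\left(K,P \right)} = 15 K P$ ($l{\left(K,P \right)} = - 3 P K \left(-5\right) = - 3 K P \left(-5\right) = - 3 \left(- 5 K P\right) = 15 K P$)
$p{\left(b \right)} = -14 + b$ ($p{\left(b \right)} = b - 14 = -14 + b$)
$p{\left(\frac{1}{3 - 5} \right)} l{\left(o{\left(6 \right)},z{\left(4 W{\left(3 \right)} \right)} \right)} = \left(-14 + \frac{1}{3 - 5}\right) 15 \cdot 1 \left(4 \cdot 3\right)^{2} = \left(-14 + \frac{1}{-2}\right) 15 \cdot 1 \cdot 12^{2} = \left(-14 - \frac{1}{2}\right) 15 \cdot 1 \cdot 144 = \left(- \frac{29}{2}\right) 2160 = -31320$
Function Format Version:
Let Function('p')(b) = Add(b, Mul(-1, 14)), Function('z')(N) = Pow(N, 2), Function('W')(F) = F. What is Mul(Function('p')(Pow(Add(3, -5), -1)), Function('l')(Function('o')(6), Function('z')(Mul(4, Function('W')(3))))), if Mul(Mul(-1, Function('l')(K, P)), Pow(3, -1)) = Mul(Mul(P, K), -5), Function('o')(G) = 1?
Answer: -31320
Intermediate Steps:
Function('l')(K, P) = Mul(15, K, P) (Function('l')(K, P) = Mul(-3, Mul(Mul(P, K), -5)) = Mul(-3, Mul(Mul(K, P), -5)) = Mul(-3, Mul(-5, K, P)) = Mul(15, K, P))
Function('p')(b) = Add(-14, b) (Function('p')(b) = Add(b, -14) = Add(-14, b))
Mul(Function('p')(Pow(Add(3, -5), -1)), Function('l')(Function('o')(6), Function('z')(Mul(4, Function('W')(3))))) = Mul(Add(-14, Pow(Add(3, -5), -1)), Mul(15, 1, Pow(Mul(4, 3), 2))) = Mul(Add(-14, Pow(-2, -1)), Mul(15, 1, Pow(12, 2))) = Mul(Add(-14, Rational(-1, 2)), Mul(15, 1, 144)) = Mul(Rational(-29, 2), 2160) = -31320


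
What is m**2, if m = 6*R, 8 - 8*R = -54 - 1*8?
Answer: 11025/4 ≈ 2756.3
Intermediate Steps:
R = 35/4 (R = 1 - (-54 - 1*8)/8 = 1 - (-54 - 8)/8 = 1 - 1/8*(-62) = 1 + 31/4 = 35/4 ≈ 8.7500)
m = 105/2 (m = 6*(35/4) = 105/2 ≈ 52.500)
m**2 = (105/2)**2 = 11025/4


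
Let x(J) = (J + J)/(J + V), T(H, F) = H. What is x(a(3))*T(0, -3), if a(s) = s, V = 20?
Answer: 0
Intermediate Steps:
x(J) = 2*J/(20 + J) (x(J) = (J + J)/(J + 20) = (2*J)/(20 + J) = 2*J/(20 + J))
x(a(3))*T(0, -3) = (2*3/(20 + 3))*0 = (2*3/23)*0 = (2*3*(1/23))*0 = (6/23)*0 = 0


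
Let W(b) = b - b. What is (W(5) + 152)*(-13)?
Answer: -1976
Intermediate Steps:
W(b) = 0
(W(5) + 152)*(-13) = (0 + 152)*(-13) = 152*(-13) = -1976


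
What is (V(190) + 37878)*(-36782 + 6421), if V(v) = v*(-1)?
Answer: -1144245368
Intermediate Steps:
V(v) = -v
(V(190) + 37878)*(-36782 + 6421) = (-1*190 + 37878)*(-36782 + 6421) = (-190 + 37878)*(-30361) = 37688*(-30361) = -1144245368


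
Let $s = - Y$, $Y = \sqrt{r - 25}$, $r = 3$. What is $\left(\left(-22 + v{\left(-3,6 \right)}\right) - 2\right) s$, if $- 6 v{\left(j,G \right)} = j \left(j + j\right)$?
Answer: $27 i \sqrt{22} \approx 126.64 i$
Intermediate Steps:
$v{\left(j,G \right)} = - \frac{j^{2}}{3}$ ($v{\left(j,G \right)} = - \frac{j \left(j + j\right)}{6} = - \frac{j 2 j}{6} = - \frac{2 j^{2}}{6} = - \frac{j^{2}}{3}$)
$Y = i \sqrt{22}$ ($Y = \sqrt{3 - 25} = \sqrt{-22} = i \sqrt{22} \approx 4.6904 i$)
$s = - i \sqrt{22} \approx - 4.6904 i$
$\left(\left(-22 + v{\left(-3,6 \right)}\right) - 2\right) s = \left(\left(-22 - \frac{\left(-3\right)^{2}}{3}\right) - 2\right) \left(- i \sqrt{22}\right) = \left(\left(-22 - 3\right) - 2\right) \left(- i \sqrt{22}\right) = \left(-25 - 2\right) \left(- i \sqrt{22}\right) = - 27 \left(- i \sqrt{22}\right) = 27 i \sqrt{22}$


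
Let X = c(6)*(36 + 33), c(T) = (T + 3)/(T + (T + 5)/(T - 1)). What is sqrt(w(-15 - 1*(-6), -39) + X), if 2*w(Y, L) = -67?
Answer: sqrt(283966)/82 ≈ 6.4986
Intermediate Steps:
w(Y, L) = -67/2 (w(Y, L) = (1/2)*(-67) = -67/2)
c(T) = (3 + T)/(T + (5 + T)/(-1 + T))
X = 3105/41 (X = ((-3 + 6**2 + 2*6)/(5 + 6**2))*(36 + 33) = ((-3 + 36 + 12)/(5 + 36))*69 = (45/41)*69 = 3105/41 ≈ 75.732)
sqrt(w(-15 - 1*(-6), -39) + X) = sqrt(-67/2 + 3105/41) = sqrt(3463/82) = sqrt(283966)/82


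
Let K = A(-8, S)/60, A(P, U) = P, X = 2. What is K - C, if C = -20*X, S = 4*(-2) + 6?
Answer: 598/15 ≈ 39.867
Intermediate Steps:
S = -2 (S = -8 + 6 = -2)
C = -40 (C = -20*2 = -40)
K = -2/15 (K = -8/60 = -8*1/60 = -2/15 ≈ -0.13333)
K - C = -2/15 - 1*(-40) = -2/15 + 40 = 598/15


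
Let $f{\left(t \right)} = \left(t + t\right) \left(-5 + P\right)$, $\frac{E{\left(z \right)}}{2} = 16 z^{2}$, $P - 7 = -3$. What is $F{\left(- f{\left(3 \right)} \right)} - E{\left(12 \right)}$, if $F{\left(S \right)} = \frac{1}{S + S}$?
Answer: $- \frac{55295}{12} \approx -4607.9$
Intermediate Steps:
$P = 4$ ($P = 7 - 3 = 4$)
$E{\left(z \right)} = 32 z^{2}$ ($E{\left(z \right)} = 2 \cdot 16 z^{2} = 32 z^{2}$)
$f{\left(t \right)} = - 2 t$ ($f{\left(t \right)} = \left(t + t\right) \left(-5 + 4\right) = 2 t \left(-1\right) = - 2 t$)
$F{\left(S \right)} = \frac{1}{2 S}$
$F{\left(- f{\left(3 \right)} \right)} - E{\left(12 \right)} = \frac{1}{2 \left(- \left(-2\right) 3\right)} - 32 \cdot 12^{2} = \frac{1}{2 \left(\left(-1\right) \left(-6\right)\right)} - 32 \cdot 144 = \frac{1}{2 \cdot 6} - 4608 = \frac{1}{2} \cdot \frac{1}{6} - 4608 = \frac{1}{12} - 4608 = - \frac{55295}{12}$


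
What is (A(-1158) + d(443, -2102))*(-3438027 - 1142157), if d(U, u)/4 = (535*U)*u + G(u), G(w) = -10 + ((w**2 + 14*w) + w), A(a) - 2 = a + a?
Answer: 9046746908333232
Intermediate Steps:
A(a) = 2 + 2*a (A(a) = 2 + (a + a) = 2 + 2*a)
G(w) = -10 + w**2 + 15*w (G(w) = -10 + (w**2 + 15*w) = -10 + w**2 + 15*w)
d(U, u) = -40 + 4*u**2 + 60*u + 2140*U*u (d(U, u) = 4*((535*U)*u + (-10 + u**2 + 15*u)) = 4*(535*U*u + (-10 + u**2 + 15*u)) = 4*(-10 + u**2 + 15*u + 535*U*u) = -40 + 4*u**2 + 60*u + 2140*U*u)
(A(-1158) + d(443, -2102))*(-3438027 - 1142157) = ((2 + 2*(-1158)) + (-40 + 4*(-2102)**2 + 60*(-2102) + 2140*443*(-2102)))*(-3438027 - 1142157) = ((2 - 2316) + (-40 + 4*4418404 - 126120 - 1992738040))*(-4580184) = (-2314 + (-40 + 17673616 - 126120 - 1992738040))*(-4580184) = (-2314 - 1975190584)*(-4580184) = -1975192898*(-4580184) = 9046746908333232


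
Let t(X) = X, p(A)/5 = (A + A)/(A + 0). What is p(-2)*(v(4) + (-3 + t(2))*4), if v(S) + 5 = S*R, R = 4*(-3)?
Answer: -570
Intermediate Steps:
R = -12
p(A) = 10 (p(A) = 5*((A + A)/(A + 0)) = 5*((2*A)/A) = 5*2 = 10)
v(S) = -5 - 12*S (v(S) = -5 + S*(-12) = -5 - 12*S)
p(-2)*(v(4) + (-3 + t(2))*4) = 10*((-5 - 12*4) + (-3 + 2)*4) = 10*((-5 - 48) - 1*4) = 10*(-53 - 4) = 10*(-57) = -570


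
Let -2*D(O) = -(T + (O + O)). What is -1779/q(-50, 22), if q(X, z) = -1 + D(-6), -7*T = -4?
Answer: 12453/47 ≈ 264.96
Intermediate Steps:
T = 4/7 (T = -⅐*(-4) = 4/7 ≈ 0.57143)
D(O) = 2/7 + O (D(O) = -(-1)*(4/7 + (O + O))/2 = -(-1)*(4/7 + 2*O)/2 = -(-4/7 - 2*O)/2 = 2/7 + O)
q(X, z) = -47/7 (q(X, z) = -1 + (2/7 - 6) = -1 - 40/7 = -47/7)
-1779/q(-50, 22) = -1779/(-47/7) = -1779*(-7/47) = 12453/47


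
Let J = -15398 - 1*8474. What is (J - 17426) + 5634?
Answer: -35664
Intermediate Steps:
J = -23872 (J = -15398 - 8474 = -23872)
(J - 17426) + 5634 = (-23872 - 17426) + 5634 = -41298 + 5634 = -35664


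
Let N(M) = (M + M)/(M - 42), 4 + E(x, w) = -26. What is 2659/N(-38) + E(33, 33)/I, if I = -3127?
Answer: 166294430/59413 ≈ 2799.0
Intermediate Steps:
E(x, w) = -30 (E(x, w) = -4 - 26 = -30)
N(M) = 2*M/(-42 + M) (N(M) = (2*M)/(-42 + M) = 2*M/(-42 + M))
2659/N(-38) + E(33, 33)/I = 2659/((2*(-38)/(-42 - 38))) - 30/(-3127) = 2659/((2*(-38)/(-80))) - 30*(-1/3127) = 2659/((2*(-38)*(-1/80))) + 30/3127 = 2659/(19/20) + 30/3127 = 2659*(20/19) + 30/3127 = 53180/19 + 30/3127 = 166294430/59413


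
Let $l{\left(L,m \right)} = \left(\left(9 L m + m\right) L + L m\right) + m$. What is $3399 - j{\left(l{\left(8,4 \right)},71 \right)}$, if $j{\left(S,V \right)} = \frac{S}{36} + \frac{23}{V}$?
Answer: $\frac{2129651}{639} \approx 3332.8$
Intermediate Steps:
$l{\left(L,m \right)} = m + L m + L \left(m + 9 L m\right)$ ($l{\left(L,m \right)} = \left(\left(9 L m + m\right) L + L m\right) + m = \left(\left(m + 9 L m\right) L + L m\right) + m = \left(L \left(m + 9 L m\right) + L m\right) + m = \left(L m + L \left(m + 9 L m\right)\right) + m = m + L m + L \left(m + 9 L m\right)$)
$j{\left(S,V \right)} = \frac{23}{V} + \frac{S}{36}$ ($j{\left(S,V \right)} = S \frac{1}{36} + \frac{23}{V} = \frac{S}{36} + \frac{23}{V} = \frac{23}{V} + \frac{S}{36}$)
$3399 - j{\left(l{\left(8,4 \right)},71 \right)} = 3399 - \left(\frac{23}{71} + \frac{4 \left(1 + 2 \cdot 8 + 9 \cdot 8^{2}\right)}{36}\right) = 3399 - \left(23 \cdot \frac{1}{71} + \frac{4 \left(1 + 16 + 9 \cdot 64\right)}{36}\right) = 3399 - \left(\frac{23}{71} + \frac{4 \left(1 + 16 + 576\right)}{36}\right) = 3399 - \left(\frac{23}{71} + \frac{4 \cdot 593}{36}\right) = 3399 - \left(\frac{23}{71} + \frac{1}{36} \cdot 2372\right) = 3399 - \left(\frac{23}{71} + \frac{593}{9}\right) = 3399 - \frac{42310}{639} = \frac{2129651}{639}$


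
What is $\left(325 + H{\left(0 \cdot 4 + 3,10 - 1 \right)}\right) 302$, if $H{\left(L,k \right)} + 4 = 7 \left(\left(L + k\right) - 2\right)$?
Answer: $118082$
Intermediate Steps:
$H{\left(L,k \right)} = -18 + 7 L + 7 k$ ($H{\left(L,k \right)} = -4 + 7 \left(\left(L + k\right) - 2\right) = -4 + 7 \left(-2 + L + k\right) = -4 + \left(-14 + 7 L + 7 k\right) = -18 + 7 L + 7 k$)
$\left(325 + H{\left(0 \cdot 4 + 3,10 - 1 \right)}\right) 302 = \left(325 + \left(-18 + 7 \left(0 \cdot 4 + 3\right) + 7 \left(10 - 1\right)\right)\right) 302 = \left(325 + \left(-18 + 7 \left(0 + 3\right) + 7 \left(10 - 1\right)\right)\right) 302 = \left(325 + \left(-18 + 7 \cdot 3 + 7 \cdot 9\right)\right) 302 = \left(325 + \left(-18 + 21 + 63\right)\right) 302 = \left(325 + 66\right) 302 = 391 \cdot 302 = 118082$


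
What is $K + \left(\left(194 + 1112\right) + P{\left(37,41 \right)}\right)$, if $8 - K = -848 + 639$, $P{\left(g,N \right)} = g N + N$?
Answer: $3081$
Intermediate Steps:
$P{\left(g,N \right)} = N + N g$ ($P{\left(g,N \right)} = N g + N = N + N g$)
$K = 217$ ($K = 8 - \left(-848 + 639\right) = 8 - -209 = 8 + 209 = 217$)
$K + \left(\left(194 + 1112\right) + P{\left(37,41 \right)}\right) = 217 + \left(\left(194 + 1112\right) + 41 \left(1 + 37\right)\right) = 217 + \left(1306 + 41 \cdot 38\right) = 217 + \left(1306 + 1558\right) = 217 + 2864 = 3081$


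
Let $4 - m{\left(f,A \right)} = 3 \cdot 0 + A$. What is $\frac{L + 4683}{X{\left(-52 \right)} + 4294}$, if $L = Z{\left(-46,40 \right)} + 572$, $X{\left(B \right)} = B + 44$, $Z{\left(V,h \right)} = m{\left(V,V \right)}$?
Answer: $\frac{5305}{4286} \approx 1.2378$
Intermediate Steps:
$m{\left(f,A \right)} = 4 - A$ ($m{\left(f,A \right)} = 4 - \left(3 \cdot 0 + A\right) = 4 - \left(0 + A\right) = 4 - A$)
$Z{\left(V,h \right)} = 4 - V$
$X{\left(B \right)} = 44 + B$
$L = 622$ ($L = \left(4 - -46\right) + 572 = \left(4 + 46\right) + 572 = 50 + 572 = 622$)
$\frac{L + 4683}{X{\left(-52 \right)} + 4294} = \frac{622 + 4683}{\left(44 - 52\right) + 4294} = \frac{5305}{-8 + 4294} = \frac{5305}{4286}$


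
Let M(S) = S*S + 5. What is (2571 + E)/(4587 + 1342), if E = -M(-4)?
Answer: 2550/5929 ≈ 0.43009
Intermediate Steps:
M(S) = 5 + S**2 (M(S) = S**2 + 5 = 5 + S**2)
E = -21 (E = -(5 + (-4)**2) = -(5 + 16) = -1*21 = -21)
(2571 + E)/(4587 + 1342) = (2571 - 21)/(4587 + 1342) = 2550/5929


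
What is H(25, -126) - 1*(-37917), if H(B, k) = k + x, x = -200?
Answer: 37591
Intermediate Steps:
H(B, k) = -200 + k (H(B, k) = k - 200 = -200 + k)
H(25, -126) - 1*(-37917) = (-200 - 126) - 1*(-37917) = -326 + 37917 = 37591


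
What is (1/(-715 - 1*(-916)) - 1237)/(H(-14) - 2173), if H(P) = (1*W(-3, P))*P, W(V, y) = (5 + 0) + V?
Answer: 248636/442401 ≈ 0.56201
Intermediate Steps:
W(V, y) = 5 + V
H(P) = 2*P (H(P) = (1*(5 - 3))*P = (1*2)*P = 2*P)
(1/(-715 - 1*(-916)) - 1237)/(H(-14) - 2173) = (1/(-715 - 1*(-916)) - 1237)/(2*(-14) - 2173) = (1/(-715 + 916) - 1237)/(-28 - 2173) = (1/201 - 1237)/(-2201) = (1/201 - 1237)*(-1/2201) = -248636/201*(-1/2201) = 248636/442401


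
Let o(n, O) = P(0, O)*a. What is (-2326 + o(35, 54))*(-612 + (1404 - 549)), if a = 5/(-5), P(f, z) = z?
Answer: -578340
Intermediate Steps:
a = -1 (a = 5*(-⅕) = -1)
o(n, O) = -O (o(n, O) = O*(-1) = -O)
(-2326 + o(35, 54))*(-612 + (1404 - 549)) = (-2326 - 1*54)*(-612 + (1404 - 549)) = (-2326 - 54)*(-612 + 855) = -2380*243 = -578340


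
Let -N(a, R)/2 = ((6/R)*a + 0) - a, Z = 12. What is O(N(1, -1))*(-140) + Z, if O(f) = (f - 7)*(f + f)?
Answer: -27428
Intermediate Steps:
N(a, R) = 2*a - 12*a/R (N(a, R) = -2*(((6/R)*a + 0) - a) = -2*((6*a/R + 0) - a) = -2*(6*a/R - a) = -2*(-a + 6*a/R) = 2*a - 12*a/R)
O(f) = 2*f*(-7 + f) (O(f) = (-7 + f)*(2*f) = 2*f*(-7 + f))
O(N(1, -1))*(-140) + Z = (2*(2*1*(-6 - 1)/(-1))*(-7 + 2*1*(-6 - 1)/(-1)))*(-140) + 12 = (2*(2*1*(-1)*(-7))*(-7 + 2*1*(-1)*(-7)))*(-140) + 12 = (2*14*(-7 + 14))*(-140) + 12 = (2*14*7)*(-140) + 12 = 196*(-140) + 12 = -27440 + 12 = -27428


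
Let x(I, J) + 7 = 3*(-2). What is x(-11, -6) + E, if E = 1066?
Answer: 1053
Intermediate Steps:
x(I, J) = -13 (x(I, J) = -7 + 3*(-2) = -7 - 6 = -13)
x(-11, -6) + E = -13 + 1066 = 1053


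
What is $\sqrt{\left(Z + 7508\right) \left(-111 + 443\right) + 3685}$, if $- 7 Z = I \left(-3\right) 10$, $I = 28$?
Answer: $\sqrt{2536181} \approx 1592.5$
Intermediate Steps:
$Z = 120$ ($Z = - \frac{28 \left(-3\right) 10}{7} = - \frac{\left(-84\right) 10}{7} = \left(- \frac{1}{7}\right) \left(-840\right) = 120$)
$\sqrt{\left(Z + 7508\right) \left(-111 + 443\right) + 3685} = \sqrt{\left(120 + 7508\right) \left(-111 + 443\right) + 3685} = \sqrt{7628 \cdot 332 + 3685} = \sqrt{2532496 + 3685} = \sqrt{2536181}$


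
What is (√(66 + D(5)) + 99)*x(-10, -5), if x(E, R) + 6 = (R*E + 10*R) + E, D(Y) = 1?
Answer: -1584 - 16*√67 ≈ -1715.0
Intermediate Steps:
x(E, R) = -6 + E + 10*R + E*R (x(E, R) = -6 + ((R*E + 10*R) + E) = -6 + ((E*R + 10*R) + E) = -6 + ((10*R + E*R) + E) = -6 + (E + 10*R + E*R) = -6 + E + 10*R + E*R)
(√(66 + D(5)) + 99)*x(-10, -5) = (√(66 + 1) + 99)*(-6 - 10 + 10*(-5) - 10*(-5)) = (√67 + 99)*(-6 - 10 - 50 + 50) = (99 + √67)*(-16) = -1584 - 16*√67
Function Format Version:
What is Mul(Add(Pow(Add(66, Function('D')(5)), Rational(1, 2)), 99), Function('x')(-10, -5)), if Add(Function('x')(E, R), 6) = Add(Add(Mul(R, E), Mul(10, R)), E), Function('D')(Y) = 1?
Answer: Add(-1584, Mul(-16, Pow(67, Rational(1, 2)))) ≈ -1715.0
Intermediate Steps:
Function('x')(E, R) = Add(-6, E, Mul(10, R), Mul(E, R)) (Function('x')(E, R) = Add(-6, Add(Add(Mul(R, E), Mul(10, R)), E)) = Add(-6, Add(Add(Mul(E, R), Mul(10, R)), E)) = Add(-6, Add(Add(Mul(10, R), Mul(E, R)), E)) = Add(-6, Add(E, Mul(10, R), Mul(E, R))) = Add(-6, E, Mul(10, R), Mul(E, R)))
Mul(Add(Pow(Add(66, Function('D')(5)), Rational(1, 2)), 99), Function('x')(-10, -5)) = Mul(Add(Pow(Add(66, 1), Rational(1, 2)), 99), Add(-6, -10, Mul(10, -5), Mul(-10, -5))) = Mul(Add(Pow(67, Rational(1, 2)), 99), Add(-6, -10, -50, 50)) = Mul(Add(99, Pow(67, Rational(1, 2))), -16) = Add(-1584, Mul(-16, Pow(67, Rational(1, 2))))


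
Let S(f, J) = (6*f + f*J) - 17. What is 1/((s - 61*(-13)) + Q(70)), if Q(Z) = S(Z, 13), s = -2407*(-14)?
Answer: 1/35804 ≈ 2.7930e-5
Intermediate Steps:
s = 33698
S(f, J) = -17 + 6*f + J*f (S(f, J) = (6*f + J*f) - 17 = -17 + 6*f + J*f)
Q(Z) = -17 + 19*Z (Q(Z) = -17 + 6*Z + 13*Z = -17 + 19*Z)
1/((s - 61*(-13)) + Q(70)) = 1/((33698 - 61*(-13)) + (-17 + 19*70)) = 1/((33698 + 793) + (-17 + 1330)) = 1/(34491 + 1313) = 1/35804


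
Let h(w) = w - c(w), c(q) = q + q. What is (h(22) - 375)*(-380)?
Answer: 150860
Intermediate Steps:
c(q) = 2*q
h(w) = -w (h(w) = w - 2*w = -w)
(h(22) - 375)*(-380) = (-1*22 - 375)*(-380) = (-22 - 375)*(-380) = -397*(-380) = 150860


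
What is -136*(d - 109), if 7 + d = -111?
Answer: 30872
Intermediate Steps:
d = -118 (d = -7 - 111 = -118)
-136*(d - 109) = -136*(-118 - 109) = -136*(-227) = 30872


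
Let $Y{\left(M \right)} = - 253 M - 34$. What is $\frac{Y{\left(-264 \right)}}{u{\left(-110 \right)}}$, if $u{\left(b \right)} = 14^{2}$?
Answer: $\frac{33379}{98} \approx 340.6$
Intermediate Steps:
$Y{\left(M \right)} = -34 - 253 M$
$u{\left(b \right)} = 196$
$\frac{Y{\left(-264 \right)}}{u{\left(-110 \right)}} = \frac{-34 - -66792}{196} = \left(-34 + 66792\right) \frac{1}{196} = 66758 \cdot \frac{1}{196} = \frac{33379}{98}$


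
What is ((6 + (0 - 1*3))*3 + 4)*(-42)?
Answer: -546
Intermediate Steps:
((6 + (0 - 1*3))*3 + 4)*(-42) = ((6 + (0 - 3))*3 + 4)*(-42) = ((6 - 3)*3 + 4)*(-42) = (3*3 + 4)*(-42) = (9 + 4)*(-42) = 13*(-42) = -546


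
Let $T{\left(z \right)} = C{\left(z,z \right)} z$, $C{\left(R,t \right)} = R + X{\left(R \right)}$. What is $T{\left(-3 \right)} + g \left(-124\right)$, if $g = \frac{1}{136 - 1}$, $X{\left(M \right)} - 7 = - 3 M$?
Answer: $- \frac{5389}{135} \approx -39.919$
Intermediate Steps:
$X{\left(M \right)} = 7 - 3 M$
$C{\left(R,t \right)} = 7 - 2 R$ ($C{\left(R,t \right)} = R - \left(-7 + 3 R\right) = 7 - 2 R$)
$T{\left(z \right)} = z \left(7 - 2 z\right)$ ($T{\left(z \right)} = \left(7 - 2 z\right) z = z \left(7 - 2 z\right)$)
$g = \frac{1}{135} \approx 0.0074074$
$T{\left(-3 \right)} + g \left(-124\right) = - 3 \left(7 - -6\right) + \frac{1}{135} \left(-124\right) = - 3 \left(7 + 6\right) - \frac{124}{135} = \left(-3\right) 13 - \frac{124}{135} = -39 - \frac{124}{135} = - \frac{5389}{135}$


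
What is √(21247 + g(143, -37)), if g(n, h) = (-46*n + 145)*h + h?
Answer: √259231 ≈ 509.15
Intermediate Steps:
g(n, h) = h + h*(145 - 46*n) (g(n, h) = (145 - 46*n)*h + h = h*(145 - 46*n) + h = h + h*(145 - 46*n))
√(21247 + g(143, -37)) = √(21247 + 2*(-37)*(73 - 23*143)) = √(21247 + 2*(-37)*(73 - 3289)) = √(21247 + 2*(-37)*(-3216)) = √(21247 + 237984) = √259231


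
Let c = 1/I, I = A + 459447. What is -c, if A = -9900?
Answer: -1/449547 ≈ -2.2245e-6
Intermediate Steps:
I = 449547 (I = -9900 + 459447 = 449547)
c = 1/449547 ≈ 2.2245e-6
-c = -1*1/449547 = -1/449547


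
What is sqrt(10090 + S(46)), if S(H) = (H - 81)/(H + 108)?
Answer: 5*sqrt(195338)/22 ≈ 100.45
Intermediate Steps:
S(H) = (-81 + H)/(108 + H)
sqrt(10090 + S(46)) = sqrt(10090 + (-81 + 46)/(108 + 46)) = sqrt(10090 - 35/154) = sqrt(10090 + (1/154)*(-35)) = sqrt(10090 - 5/22) = sqrt(221975/22) = 5*sqrt(195338)/22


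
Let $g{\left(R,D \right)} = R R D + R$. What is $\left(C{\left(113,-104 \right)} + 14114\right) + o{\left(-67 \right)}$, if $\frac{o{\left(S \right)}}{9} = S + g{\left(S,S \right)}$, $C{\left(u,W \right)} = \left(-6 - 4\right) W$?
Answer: $-2692919$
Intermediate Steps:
$g{\left(R,D \right)} = R + D R^{2}$ ($g{\left(R,D \right)} = R^{2} D + R = D R^{2} + R = R + D R^{2}$)
$C{\left(u,W \right)} = - 10 W$
$o{\left(S \right)} = 9 S + 9 S \left(1 + S^{2}\right)$ ($o{\left(S \right)} = 9 \left(S + S \left(1 + S S\right)\right) = 9 \left(S + S \left(1 + S^{2}\right)\right) = 9 S + 9 S \left(1 + S^{2}\right)$)
$\left(C{\left(113,-104 \right)} + 14114\right) + o{\left(-67 \right)} = \left(\left(-10\right) \left(-104\right) + 14114\right) + 9 \left(-67\right) \left(2 + \left(-67\right)^{2}\right) = \left(1040 + 14114\right) + 9 \left(-67\right) \left(2 + 4489\right) = 15154 + 9 \left(-67\right) 4491 = 15154 - 2708073 = -2692919$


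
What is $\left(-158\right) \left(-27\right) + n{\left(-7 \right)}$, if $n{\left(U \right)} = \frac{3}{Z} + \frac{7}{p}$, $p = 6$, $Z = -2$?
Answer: $\frac{12797}{3} \approx 4265.7$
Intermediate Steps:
$n{\left(U \right)} = - \frac{1}{3}$ ($n{\left(U \right)} = \frac{3}{-2} + \frac{7}{6} = 3 \left(- \frac{1}{2}\right) + 7 \cdot \frac{1}{6} = - \frac{3}{2} + \frac{7}{6} = - \frac{1}{3}$)
$\left(-158\right) \left(-27\right) + n{\left(-7 \right)} = \left(-158\right) \left(-27\right) - \frac{1}{3} = 4266 - \frac{1}{3} = \frac{12797}{3}$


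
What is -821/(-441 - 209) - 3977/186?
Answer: -608086/30225 ≈ -20.119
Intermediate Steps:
-821/(-441 - 209) - 3977/186 = -821/(-650) - 3977*1/186 = -821*(-1/650) - 3977/186 = 821/650 - 3977/186 = -608086/30225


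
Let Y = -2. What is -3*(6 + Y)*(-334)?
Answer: 4008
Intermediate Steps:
-3*(6 + Y)*(-334) = -3*(6 - 2)*(-334) = -3*4*(-334) = -12*(-334) = 4008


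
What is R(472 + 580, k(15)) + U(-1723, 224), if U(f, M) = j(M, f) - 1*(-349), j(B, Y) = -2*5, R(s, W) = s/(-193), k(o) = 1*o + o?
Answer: 64375/193 ≈ 333.55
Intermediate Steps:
k(o) = 2*o (k(o) = o + o = 2*o)
R(s, W) = -s/193 (R(s, W) = s*(-1/193) = -s/193)
j(B, Y) = -10
U(f, M) = 339 (U(f, M) = -10 - 1*(-349) = -10 + 349 = 339)
R(472 + 580, k(15)) + U(-1723, 224) = -(472 + 580)/193 + 339 = -1/193*1052 + 339 = -1052/193 + 339 = 64375/193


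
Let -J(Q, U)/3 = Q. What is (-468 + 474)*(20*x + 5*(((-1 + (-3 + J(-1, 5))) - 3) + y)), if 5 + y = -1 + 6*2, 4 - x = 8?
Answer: -420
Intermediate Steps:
J(Q, U) = -3*Q
x = -4 (x = 4 - 1*8 = 4 - 8 = -4)
y = 6 (y = -5 + (-1 + 6*2) = -5 + (-1 + 12) = -5 + 11 = 6)
(-468 + 474)*(20*x + 5*(((-1 + (-3 + J(-1, 5))) - 3) + y)) = (-468 + 474)*(20*(-4) + 5*(((-1 + (-3 - 3*(-1))) - 3) + 6)) = 6*(-80 + 5*(((-1 + (-3 + 3)) - 3) + 6)) = 6*(-80 + 5*(((-1 + 0) - 3) + 6)) = 6*(-80 + 5*((-1 - 3) + 6)) = 6*(-80 + 5*(-4 + 6)) = 6*(-80 + 5*2) = 6*(-80 + 10) = 6*(-70) = -420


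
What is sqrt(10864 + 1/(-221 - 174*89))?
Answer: sqrt(2680255783829)/15707 ≈ 104.23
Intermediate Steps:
sqrt(10864 + 1/(-221 - 174*89)) = sqrt(10864 + 1/(-221 - 15486)) = sqrt(10864 + 1/(-15707)) = sqrt(10864 - 1/15707) = sqrt(170640847/15707) = sqrt(2680255783829)/15707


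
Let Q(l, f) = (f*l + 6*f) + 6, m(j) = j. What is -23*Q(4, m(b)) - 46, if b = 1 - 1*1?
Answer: -184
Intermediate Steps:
b = 0 (b = 1 - 1 = 0)
Q(l, f) = 6 + 6*f + f*l (Q(l, f) = (6*f + f*l) + 6 = 6 + 6*f + f*l)
-23*Q(4, m(b)) - 46 = -23*(6 + 6*0 + 0*4) - 46 = -23*(6 + 0 + 0) - 46 = -23*6 - 46 = -138 - 46 = -184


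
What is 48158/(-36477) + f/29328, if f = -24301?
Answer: -766268467/356599152 ≈ -2.1488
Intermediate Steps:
48158/(-36477) + f/29328 = 48158/(-36477) - 24301/29328 = 48158*(-1/36477) - 24301*1/29328 = -48158/36477 - 24301/29328 = -766268467/356599152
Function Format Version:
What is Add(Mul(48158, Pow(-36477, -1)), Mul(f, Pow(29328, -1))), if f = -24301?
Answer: Rational(-766268467, 356599152) ≈ -2.1488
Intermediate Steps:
Add(Mul(48158, Pow(-36477, -1)), Mul(f, Pow(29328, -1))) = Add(Mul(48158, Pow(-36477, -1)), Mul(-24301, Pow(29328, -1))) = Add(Mul(48158, Rational(-1, 36477)), Mul(-24301, Rational(1, 29328))) = Add(Rational(-48158, 36477), Rational(-24301, 29328)) = Rational(-766268467, 356599152)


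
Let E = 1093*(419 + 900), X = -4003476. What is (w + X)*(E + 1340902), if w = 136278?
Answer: -10760745271662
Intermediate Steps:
E = 1441667 (E = 1093*1319 = 1441667)
(w + X)*(E + 1340902) = (136278 - 4003476)*(1441667 + 1340902) = -3867198*2782569 = -10760745271662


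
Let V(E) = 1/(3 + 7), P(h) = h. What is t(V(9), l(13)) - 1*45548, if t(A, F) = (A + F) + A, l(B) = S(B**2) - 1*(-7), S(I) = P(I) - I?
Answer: -227704/5 ≈ -45541.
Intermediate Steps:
S(I) = 0 (S(I) = I - I = 0)
l(B) = 7 (l(B) = 0 - 1*(-7) = 0 + 7 = 7)
V(E) = 1/10
t(A, F) = F + 2*A
t(V(9), l(13)) - 1*45548 = (7 + 2*(1/10)) - 1*45548 = (7 + 1/5) - 45548 = 36/5 - 45548 = -227704/5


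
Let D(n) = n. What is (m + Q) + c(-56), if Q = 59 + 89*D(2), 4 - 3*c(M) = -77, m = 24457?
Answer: 24721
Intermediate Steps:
c(M) = 27 (c(M) = 4/3 - ⅓*(-77) = 4/3 + 77/3 = 27)
Q = 237 (Q = 59 + 89*2 = 59 + 178 = 237)
(m + Q) + c(-56) = (24457 + 237) + 27 = 24694 + 27 = 24721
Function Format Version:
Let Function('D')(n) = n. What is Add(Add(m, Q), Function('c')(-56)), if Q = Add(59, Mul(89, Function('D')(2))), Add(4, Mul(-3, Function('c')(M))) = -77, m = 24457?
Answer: 24721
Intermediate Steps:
Function('c')(M) = 27 (Function('c')(M) = Add(Rational(4, 3), Mul(Rational(-1, 3), -77)) = Add(Rational(4, 3), Rational(77, 3)) = 27)
Q = 237 (Q = Add(59, Mul(89, 2)) = Add(59, 178) = 237)
Add(Add(m, Q), Function('c')(-56)) = Add(Add(24457, 237), 27) = Add(24694, 27) = 24721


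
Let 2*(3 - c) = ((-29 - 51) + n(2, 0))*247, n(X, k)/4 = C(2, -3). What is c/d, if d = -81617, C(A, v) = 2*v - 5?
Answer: -901/4801 ≈ -0.18767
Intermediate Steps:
C(A, v) = -5 + 2*v
n(X, k) = -44 (n(X, k) = 4*(-5 + 2*(-3)) = 4*(-5 - 6) = 4*(-11) = -44)
c = 15317 (c = 3 - ((-29 - 51) - 44)*247/2 = 3 - (-80 - 44)*247/2 = 3 - (-62)*247 = 3 - ½*(-30628) = 3 + 15314 = 15317)
c/d = 15317/(-81617) = 15317*(-1/81617) = -901/4801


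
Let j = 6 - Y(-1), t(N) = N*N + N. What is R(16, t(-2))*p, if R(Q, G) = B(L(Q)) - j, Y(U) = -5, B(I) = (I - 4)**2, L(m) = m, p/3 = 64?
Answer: 25536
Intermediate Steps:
p = 192 (p = 3*64 = 192)
B(I) = (-4 + I)**2
t(N) = N + N**2 (t(N) = N**2 + N = N + N**2)
j = 11 (j = 6 - 1*(-5) = 6 + 5 = 11)
R(Q, G) = -11 + (-4 + Q)**2 (R(Q, G) = (-4 + Q)**2 - 1*11 = (-4 + Q)**2 - 11 = -11 + (-4 + Q)**2)
R(16, t(-2))*p = (-11 + (-4 + 16)**2)*192 = (-11 + 12**2)*192 = (-11 + 144)*192 = 133*192 = 25536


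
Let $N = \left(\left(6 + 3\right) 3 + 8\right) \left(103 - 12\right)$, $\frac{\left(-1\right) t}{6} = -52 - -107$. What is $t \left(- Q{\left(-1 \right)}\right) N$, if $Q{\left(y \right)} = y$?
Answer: $-1051050$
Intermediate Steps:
$t = -330$ ($t = - 6 \left(-52 - -107\right) = - 6 \left(-52 + 107\right) = \left(-6\right) 55 = -330$)
$N = 3185$ ($N = \left(9 \cdot 3 + 8\right) 91 = \left(27 + 8\right) 91 = 35 \cdot 91 = 3185$)
$t \left(- Q{\left(-1 \right)}\right) N = - 330 \left(\left(-1\right) \left(-1\right)\right) 3185 = \left(-330\right) 1 \cdot 3185 = \left(-330\right) 3185 = -1051050$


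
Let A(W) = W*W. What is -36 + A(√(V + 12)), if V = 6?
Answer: -18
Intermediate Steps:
A(W) = W²
-36 + A(√(V + 12)) = -36 + (√(6 + 12))² = -36 + (√18)² = -36 + (3*√2)² = -36 + 18 = -18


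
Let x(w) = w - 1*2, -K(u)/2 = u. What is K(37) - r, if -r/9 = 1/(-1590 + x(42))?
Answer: -114709/1550 ≈ -74.006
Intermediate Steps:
K(u) = -2*u
x(w) = -2 + w (x(w) = w - 2 = -2 + w)
r = 9/1550 (r = -9/(-1590 + (-2 + 42)) = -9/(-1590 + 40) = -9/(-1550) = -9*(-1/1550) = 9/1550 ≈ 0.0058065)
K(37) - r = -2*37 - 1*9/1550 = -74 - 9/1550 = -114709/1550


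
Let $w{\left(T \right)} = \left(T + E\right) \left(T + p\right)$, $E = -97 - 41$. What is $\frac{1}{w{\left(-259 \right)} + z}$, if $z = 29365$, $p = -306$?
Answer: $\frac{1}{253670} \approx 3.9421 \cdot 10^{-6}$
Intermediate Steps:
$E = -138$
$w{\left(T \right)} = \left(-306 + T\right) \left(-138 + T\right)$ ($w{\left(T \right)} = \left(T - 138\right) \left(T - 306\right) = \left(-138 + T\right) \left(-306 + T\right) = \left(-306 + T\right) \left(-138 + T\right)$)
$\frac{1}{w{\left(-259 \right)} + z} = \frac{1}{\left(42228 + \left(-259\right)^{2} - -114996\right) + 29365} = \frac{1}{\left(42228 + 67081 + 114996\right) + 29365} = \frac{1}{224305 + 29365} = \frac{1}{253670}$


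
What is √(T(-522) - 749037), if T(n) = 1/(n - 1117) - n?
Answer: I*√2010751564954/1639 ≈ 865.17*I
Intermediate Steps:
T(n) = 1/(-1117 + n) - n
√(T(-522) - 749037) = √((1 - 1*(-522)² + 1117*(-522))/(-1117 - 522) - 749037) = √((1 - 1*272484 - 583074)/(-1639) - 749037) = √(-(1 - 272484 - 583074)/1639 - 749037) = √(-1/1639*(-855557) - 749037) = √(855557/1639 - 749037) = √(-1226816086/1639) = I*√2010751564954/1639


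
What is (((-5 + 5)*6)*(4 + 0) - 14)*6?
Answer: -84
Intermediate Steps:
(((-5 + 5)*6)*(4 + 0) - 14)*6 = ((0*6)*4 - 14)*6 = (0*4 - 14)*6 = (0 - 14)*6 = -14*6 = -84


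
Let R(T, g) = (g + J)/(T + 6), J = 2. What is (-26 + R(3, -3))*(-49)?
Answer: 11515/9 ≈ 1279.4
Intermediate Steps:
R(T, g) = (2 + g)/(6 + T) (R(T, g) = (g + 2)/(T + 6) = (2 + g)/(6 + T))
(-26 + R(3, -3))*(-49) = (-26 + (2 - 3)/(6 + 3))*(-49) = (-26 - 1/9)*(-49) = (-26 + (⅑)*(-1))*(-49) = (-26 - ⅑)*(-49) = -235/9*(-49) = 11515/9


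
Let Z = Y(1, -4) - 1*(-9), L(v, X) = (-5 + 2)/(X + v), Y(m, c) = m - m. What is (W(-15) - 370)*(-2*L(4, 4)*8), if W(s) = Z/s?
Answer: -11118/5 ≈ -2223.6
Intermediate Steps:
Y(m, c) = 0
L(v, X) = -3/(X + v)
Z = 9 (Z = 0 - 1*(-9) = 0 + 9 = 9)
W(s) = 9/s
(W(-15) - 370)*(-2*L(4, 4)*8) = (9/(-15) - 370)*(-(-6)/(4 + 4)*8) = (9*(-1/15) - 370)*(-(-6)/8*8) = (-⅗ - 370)*(-(-6)/8*8) = -1853*(-2*(-3/8))*8/5 = -5559*8/20 = -1853/5*6 = -11118/5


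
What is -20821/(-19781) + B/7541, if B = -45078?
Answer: -734676757/149168521 ≈ -4.9251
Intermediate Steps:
-20821/(-19781) + B/7541 = -20821/(-19781) - 45078/7541 = -20821*(-1/19781) - 45078*1/7541 = 20821/19781 - 45078/7541 = -734676757/149168521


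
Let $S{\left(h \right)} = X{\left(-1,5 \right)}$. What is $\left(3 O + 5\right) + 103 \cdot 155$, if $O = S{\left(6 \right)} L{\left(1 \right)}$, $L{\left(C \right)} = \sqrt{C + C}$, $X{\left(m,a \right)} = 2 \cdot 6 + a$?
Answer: $15970 + 51 \sqrt{2} \approx 16042.0$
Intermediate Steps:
$X{\left(m,a \right)} = 12 + a$
$L{\left(C \right)} = \sqrt{2} \sqrt{C}$ ($L{\left(C \right)} = \sqrt{2 C} = \sqrt{2} \sqrt{C}$)
$S{\left(h \right)} = 17$ ($S{\left(h \right)} = 12 + 5 = 17$)
$O = 17 \sqrt{2}$ ($O = 17 \sqrt{2} \sqrt{1} = 17 \sqrt{2} \cdot 1 = 17 \sqrt{2} \approx 24.042$)
$\left(3 O + 5\right) + 103 \cdot 155 = \left(3 \cdot 17 \sqrt{2} + 5\right) + 103 \cdot 155 = \left(51 \sqrt{2} + 5\right) + 15965 = \left(5 + 51 \sqrt{2}\right) + 15965 = 15970 + 51 \sqrt{2}$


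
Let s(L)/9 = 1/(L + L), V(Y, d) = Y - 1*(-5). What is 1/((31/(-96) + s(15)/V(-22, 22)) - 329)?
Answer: -8160/2687419 ≈ -0.0030364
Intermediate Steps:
V(Y, d) = 5 + Y (V(Y, d) = Y + 5 = 5 + Y)
s(L) = 9/(2*L) (s(L) = 9/(L + L) = 9/((2*L)) = 9*(1/(2*L)) = 9/(2*L))
1/((31/(-96) + s(15)/V(-22, 22)) - 329) = 1/((31/(-96) + ((9/2)/15)/(5 - 22)) - 329) = 1/((31*(-1/96) + ((9/2)*(1/15))/(-17)) - 329) = 1/((-31/96 + (3/10)*(-1/17)) - 329) = 1/((-31/96 - 3/170) - 329) = 1/(-2779/8160 - 329) = 1/(-2687419/8160) = -8160/2687419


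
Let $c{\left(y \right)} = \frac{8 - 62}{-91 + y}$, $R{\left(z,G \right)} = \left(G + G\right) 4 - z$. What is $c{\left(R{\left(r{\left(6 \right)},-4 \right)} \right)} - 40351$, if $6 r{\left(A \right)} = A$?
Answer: $- \frac{2501735}{62} \approx -40351.0$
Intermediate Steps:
$r{\left(A \right)} = \frac{A}{6}$
$R{\left(z,G \right)} = - z + 8 G$ ($R{\left(z,G \right)} = 2 G 4 - z = 8 G - z = - z + 8 G$)
$c{\left(y \right)} = - \frac{54}{-91 + y}$
$c{\left(R{\left(r{\left(6 \right)},-4 \right)} \right)} - 40351 = - \frac{54}{-91 - \left(32 + \frac{1}{6} \cdot 6\right)} - 40351 = - \frac{54}{-91 - 33} - 40351 = - \frac{54}{-124} - 40351 = \left(-54\right) \left(- \frac{1}{124}\right) - 40351 = \frac{27}{62} - 40351 = - \frac{2501735}{62}$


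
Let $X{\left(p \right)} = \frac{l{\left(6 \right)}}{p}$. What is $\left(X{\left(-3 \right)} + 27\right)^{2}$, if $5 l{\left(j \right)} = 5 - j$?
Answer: $\frac{164836}{225} \approx 732.6$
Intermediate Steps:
$l{\left(j \right)} = 1 - \frac{j}{5}$ ($l{\left(j \right)} = \frac{5 - j}{5} = 1 - \frac{j}{5}$)
$X{\left(p \right)} = - \frac{1}{5 p}$ ($X{\left(p \right)} = \frac{1 - \frac{6}{5}}{p} = - \frac{1}{5 p}$)
$\left(X{\left(-3 \right)} + 27\right)^{2} = \left(- \frac{1}{5 \left(-3\right)} + 27\right)^{2} = \left(\left(- \frac{1}{5}\right) \left(- \frac{1}{3}\right) + 27\right)^{2} = \left(\frac{1}{15} + 27\right)^{2} = \left(\frac{406}{15}\right)^{2} = \frac{164836}{225}$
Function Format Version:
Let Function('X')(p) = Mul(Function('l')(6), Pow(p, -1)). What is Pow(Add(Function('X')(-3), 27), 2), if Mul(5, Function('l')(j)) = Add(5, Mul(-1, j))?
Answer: Rational(164836, 225) ≈ 732.60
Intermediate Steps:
Function('l')(j) = Add(1, Mul(Rational(-1, 5), j)) (Function('l')(j) = Mul(Rational(1, 5), Add(5, Mul(-1, j))) = Add(1, Mul(Rational(-1, 5), j)))
Function('X')(p) = Mul(Rational(-1, 5), Pow(p, -1)) (Function('X')(p) = Mul(Add(1, Mul(Rational(-1, 5), 6)), Pow(p, -1)) = Mul(Add(1, Rational(-6, 5)), Pow(p, -1)) = Mul(Rational(-1, 5), Pow(p, -1)))
Pow(Add(Function('X')(-3), 27), 2) = Pow(Add(Mul(Rational(-1, 5), Pow(-3, -1)), 27), 2) = Pow(Add(Mul(Rational(-1, 5), Rational(-1, 3)), 27), 2) = Pow(Add(Rational(1, 15), 27), 2) = Pow(Rational(406, 15), 2) = Rational(164836, 225)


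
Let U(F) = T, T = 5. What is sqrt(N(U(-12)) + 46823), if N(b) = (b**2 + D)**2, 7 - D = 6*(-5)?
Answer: sqrt(50667) ≈ 225.09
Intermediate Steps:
D = 37 (D = 7 - 6*(-5) = 7 - 1*(-30) = 7 + 30 = 37)
U(F) = 5
N(b) = (37 + b**2)**2 (N(b) = (b**2 + 37)**2 = (37 + b**2)**2)
sqrt(N(U(-12)) + 46823) = sqrt((37 + 5**2)**2 + 46823) = sqrt((37 + 25)**2 + 46823) = sqrt(62**2 + 46823) = sqrt(3844 + 46823) = sqrt(50667)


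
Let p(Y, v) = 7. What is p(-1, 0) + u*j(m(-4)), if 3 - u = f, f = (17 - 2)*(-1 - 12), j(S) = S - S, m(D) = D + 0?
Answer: 7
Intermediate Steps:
m(D) = D
j(S) = 0
f = -195 (f = 15*(-13) = -195)
u = 198 (u = 3 - 1*(-195) = 3 + 195 = 198)
p(-1, 0) + u*j(m(-4)) = 7 + 198*0 = 7 + 0 = 7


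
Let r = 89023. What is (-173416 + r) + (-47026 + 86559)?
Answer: -44860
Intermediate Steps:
(-173416 + r) + (-47026 + 86559) = (-173416 + 89023) + (-47026 + 86559) = -84393 + 39533 = -44860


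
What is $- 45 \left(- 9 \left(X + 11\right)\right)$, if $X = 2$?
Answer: $5265$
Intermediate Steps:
$- 45 \left(- 9 \left(X + 11\right)\right) = - 45 \left(- 9 \left(2 + 11\right)\right) = - 45 \left(\left(-9\right) 13\right) = \left(-45\right) \left(-117\right) = 5265$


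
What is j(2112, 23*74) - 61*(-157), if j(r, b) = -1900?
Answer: 7677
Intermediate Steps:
j(2112, 23*74) - 61*(-157) = -1900 - 61*(-157) = -1900 - (-9577) = -1900 - 1*(-9577) = -1900 + 9577 = 7677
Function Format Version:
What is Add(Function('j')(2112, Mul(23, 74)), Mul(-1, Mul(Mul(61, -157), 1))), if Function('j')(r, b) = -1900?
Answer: 7677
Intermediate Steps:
Add(Function('j')(2112, Mul(23, 74)), Mul(-1, Mul(Mul(61, -157), 1))) = Add(-1900, Mul(-1, Mul(Mul(61, -157), 1))) = Add(-1900, Mul(-1, Mul(-9577, 1))) = Add(-1900, Mul(-1, -9577)) = Add(-1900, 9577) = 7677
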